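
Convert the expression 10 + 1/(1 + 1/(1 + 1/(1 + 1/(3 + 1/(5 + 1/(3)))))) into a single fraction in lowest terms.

Build up convergents one term at a time:
a_0 = 10: 10/1
a_1 = 1: 11/1
a_2 = 1: 21/2
a_3 = 1: 32/3
a_4 = 3: 117/11
a_5 = 5: 617/58
a_6 = 3: 1968/185

1968/185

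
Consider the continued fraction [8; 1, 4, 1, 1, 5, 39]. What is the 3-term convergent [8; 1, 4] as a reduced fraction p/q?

Collapse the nested fraction from the inside out:
Start with 4.
1 + 1/(4/1) = 1 + 1/4 = 5/4
8 + 1/(5/4) = 8 + 4/5 = 44/5

44/5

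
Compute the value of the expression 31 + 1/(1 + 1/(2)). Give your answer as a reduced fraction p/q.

95/3

Start with 2.
1 + 1/(2/1) = 1 + 1/2 = 3/2
31 + 1/(3/2) = 31 + 2/3 = 95/3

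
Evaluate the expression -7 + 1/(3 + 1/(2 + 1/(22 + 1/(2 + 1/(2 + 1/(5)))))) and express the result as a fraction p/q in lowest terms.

-28975/4316

a_0 = -7: -7/1
a_1 = 3: -20/3
a_2 = 2: -47/7
a_3 = 22: -1054/157
a_4 = 2: -2155/321
a_5 = 2: -5364/799
a_6 = 5: -28975/4316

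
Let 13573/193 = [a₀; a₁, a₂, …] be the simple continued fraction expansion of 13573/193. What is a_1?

3

Run the Euclidean algorithm, recording each quotient:
13573 = 70·193 + 63, so a_0 = 70
193 = 3·63 + 4, so a_1 = 3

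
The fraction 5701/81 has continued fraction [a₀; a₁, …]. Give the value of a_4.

Run the Euclidean algorithm, recording each quotient:
5701 = 70·81 + 31, so a_0 = 70
81 = 2·31 + 19, so a_1 = 2
31 = 1·19 + 12, so a_2 = 1
19 = 1·12 + 7, so a_3 = 1
12 = 1·7 + 5, so a_4 = 1

1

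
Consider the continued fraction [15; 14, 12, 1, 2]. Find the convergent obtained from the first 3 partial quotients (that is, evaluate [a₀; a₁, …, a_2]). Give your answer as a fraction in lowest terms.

Build up convergents one term at a time:
a_0 = 15: 15/1
a_1 = 14: 211/14
a_2 = 12: 2547/169

2547/169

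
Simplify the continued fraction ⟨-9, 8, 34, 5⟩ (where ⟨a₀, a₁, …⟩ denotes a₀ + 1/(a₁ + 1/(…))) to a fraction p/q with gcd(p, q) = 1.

-12186/1373

a_0 = -9: -9/1
a_1 = 8: -71/8
a_2 = 34: -2423/273
a_3 = 5: -12186/1373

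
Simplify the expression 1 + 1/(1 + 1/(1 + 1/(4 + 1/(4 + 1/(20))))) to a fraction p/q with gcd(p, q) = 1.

Start with 20.
4 + 1/(20/1) = 4 + 1/20 = 81/20
4 + 1/(81/20) = 4 + 20/81 = 344/81
1 + 1/(344/81) = 1 + 81/344 = 425/344
1 + 1/(425/344) = 1 + 344/425 = 769/425
1 + 1/(769/425) = 1 + 425/769 = 1194/769

1194/769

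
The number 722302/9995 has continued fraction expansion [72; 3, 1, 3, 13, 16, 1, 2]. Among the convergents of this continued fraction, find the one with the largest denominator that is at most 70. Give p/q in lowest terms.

1084/15

a_0 = 72: 72/1  (≤ bound)
a_1 = 3: 217/3  (≤ bound)
a_2 = 1: 289/4  (≤ bound)
a_3 = 3: 1084/15  (≤ bound)
a_4 = 13: 14381/199  (> 70, stop)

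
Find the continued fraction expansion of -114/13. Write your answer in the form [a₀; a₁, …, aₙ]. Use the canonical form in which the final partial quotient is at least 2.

[-9; 4, 3]

⌊-114/13⌋ = -9, remainder 3
⌊13/3⌋ = 4, remainder 1
⌊3/1⌋ = 3, remainder 0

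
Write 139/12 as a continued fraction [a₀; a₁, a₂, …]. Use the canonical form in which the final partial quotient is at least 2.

[11; 1, 1, 2, 2]

139 ÷ 12 → quotient 11, remainder 7
12 ÷ 7 → quotient 1, remainder 5
7 ÷ 5 → quotient 1, remainder 2
5 ÷ 2 → quotient 2, remainder 1
2 ÷ 1 → quotient 2, remainder 0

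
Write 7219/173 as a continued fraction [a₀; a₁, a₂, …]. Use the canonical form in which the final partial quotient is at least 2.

[41; 1, 2, 1, 2, 7, 2]

7219 = 41·173 + 126, so a_0 = 41
173 = 1·126 + 47, so a_1 = 1
126 = 2·47 + 32, so a_2 = 2
47 = 1·32 + 15, so a_3 = 1
32 = 2·15 + 2, so a_4 = 2
15 = 7·2 + 1, so a_5 = 7
2 = 2·1 + 0, so a_6 = 2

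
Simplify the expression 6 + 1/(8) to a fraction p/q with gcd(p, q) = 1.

49/8

a_0 = 6: 6/1
a_1 = 8: 49/8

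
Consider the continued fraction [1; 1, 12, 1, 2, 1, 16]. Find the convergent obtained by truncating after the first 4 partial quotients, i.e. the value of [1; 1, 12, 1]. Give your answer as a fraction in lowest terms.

27/14

Start with 1.
12 + 1/(1/1) = 12 + 1/1 = 13/1
1 + 1/(13/1) = 1 + 1/13 = 14/13
1 + 1/(14/13) = 1 + 13/14 = 27/14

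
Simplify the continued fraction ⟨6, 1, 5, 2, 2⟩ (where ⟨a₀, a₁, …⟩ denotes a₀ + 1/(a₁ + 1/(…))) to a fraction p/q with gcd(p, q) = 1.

219/32

a_0 = 6: 6/1
a_1 = 1: 7/1
a_2 = 5: 41/6
a_3 = 2: 89/13
a_4 = 2: 219/32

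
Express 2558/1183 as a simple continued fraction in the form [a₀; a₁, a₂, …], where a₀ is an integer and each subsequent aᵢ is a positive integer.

Repeatedly divide and take the remainder:
2558 ÷ 1183 → quotient 2, remainder 192
1183 ÷ 192 → quotient 6, remainder 31
192 ÷ 31 → quotient 6, remainder 6
31 ÷ 6 → quotient 5, remainder 1
6 ÷ 1 → quotient 6, remainder 0

[2; 6, 6, 5, 6]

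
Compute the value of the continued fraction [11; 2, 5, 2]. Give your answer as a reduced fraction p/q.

275/24

Start with 2.
5 + 1/(2/1) = 5 + 1/2 = 11/2
2 + 1/(11/2) = 2 + 2/11 = 24/11
11 + 1/(24/11) = 11 + 11/24 = 275/24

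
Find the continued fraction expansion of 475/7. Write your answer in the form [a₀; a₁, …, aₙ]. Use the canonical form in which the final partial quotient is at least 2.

[67; 1, 6]

⌊475/7⌋ = 67, remainder 6
⌊7/6⌋ = 1, remainder 1
⌊6/1⌋ = 6, remainder 0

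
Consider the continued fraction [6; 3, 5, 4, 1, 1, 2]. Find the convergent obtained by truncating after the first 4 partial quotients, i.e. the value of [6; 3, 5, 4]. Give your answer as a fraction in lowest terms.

423/67

a_0 = 6: 6/1
a_1 = 3: 19/3
a_2 = 5: 101/16
a_3 = 4: 423/67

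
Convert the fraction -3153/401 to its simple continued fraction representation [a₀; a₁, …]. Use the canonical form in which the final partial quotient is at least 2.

Run the Euclidean algorithm, recording each quotient:
-3153 ÷ 401 → quotient -8, remainder 55
401 ÷ 55 → quotient 7, remainder 16
55 ÷ 16 → quotient 3, remainder 7
16 ÷ 7 → quotient 2, remainder 2
7 ÷ 2 → quotient 3, remainder 1
2 ÷ 1 → quotient 2, remainder 0

[-8; 7, 3, 2, 3, 2]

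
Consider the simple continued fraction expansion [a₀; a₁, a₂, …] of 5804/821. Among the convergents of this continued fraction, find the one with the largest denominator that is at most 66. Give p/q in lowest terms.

List convergents until the denominator exceeds the bound:
a_0 = 7: 7/1  (≤ bound)
a_1 = 14: 99/14  (≤ bound)
a_2 = 2: 205/29  (≤ bound)
a_3 = 2: 509/72  (> 66, stop)

205/29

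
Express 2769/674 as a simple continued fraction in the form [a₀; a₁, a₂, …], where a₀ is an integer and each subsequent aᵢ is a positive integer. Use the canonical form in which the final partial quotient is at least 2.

2769 = 4·674 + 73, so a_0 = 4
674 = 9·73 + 17, so a_1 = 9
73 = 4·17 + 5, so a_2 = 4
17 = 3·5 + 2, so a_3 = 3
5 = 2·2 + 1, so a_4 = 2
2 = 2·1 + 0, so a_5 = 2

[4; 9, 4, 3, 2, 2]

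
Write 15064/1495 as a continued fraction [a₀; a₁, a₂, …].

[10; 13, 8, 1, 3, 3]

Repeatedly divide and take the remainder:
15064 ÷ 1495 → quotient 10, remainder 114
1495 ÷ 114 → quotient 13, remainder 13
114 ÷ 13 → quotient 8, remainder 10
13 ÷ 10 → quotient 1, remainder 3
10 ÷ 3 → quotient 3, remainder 1
3 ÷ 1 → quotient 3, remainder 0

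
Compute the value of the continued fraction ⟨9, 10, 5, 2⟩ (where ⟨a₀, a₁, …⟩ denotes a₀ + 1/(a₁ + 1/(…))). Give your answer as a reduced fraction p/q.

1019/112

Start with 2.
5 + 1/(2/1) = 5 + 1/2 = 11/2
10 + 1/(11/2) = 10 + 2/11 = 112/11
9 + 1/(112/11) = 9 + 11/112 = 1019/112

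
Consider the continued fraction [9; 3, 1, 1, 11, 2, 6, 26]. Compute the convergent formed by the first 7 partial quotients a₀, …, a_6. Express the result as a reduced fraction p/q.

Collapse the nested fraction from the inside out:
Start with 6.
2 + 1/(6/1) = 2 + 1/6 = 13/6
11 + 1/(13/6) = 11 + 6/13 = 149/13
1 + 1/(149/13) = 1 + 13/149 = 162/149
1 + 1/(162/149) = 1 + 149/162 = 311/162
3 + 1/(311/162) = 3 + 162/311 = 1095/311
9 + 1/(1095/311) = 9 + 311/1095 = 10166/1095

10166/1095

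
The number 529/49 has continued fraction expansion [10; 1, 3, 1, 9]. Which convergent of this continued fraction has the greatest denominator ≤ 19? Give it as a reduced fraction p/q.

54/5

a_0 = 10: 10/1  (≤ bound)
a_1 = 1: 11/1  (≤ bound)
a_2 = 3: 43/4  (≤ bound)
a_3 = 1: 54/5  (≤ bound)
a_4 = 9: 529/49  (> 19, stop)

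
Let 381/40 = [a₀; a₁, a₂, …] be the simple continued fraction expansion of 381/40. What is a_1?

1

381 = 9·40 + 21, so a_0 = 9
40 = 1·21 + 19, so a_1 = 1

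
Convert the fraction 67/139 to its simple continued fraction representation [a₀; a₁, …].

[0; 2, 13, 2, 2]

67 = 0·139 + 67, so a_0 = 0
139 = 2·67 + 5, so a_1 = 2
67 = 13·5 + 2, so a_2 = 13
5 = 2·2 + 1, so a_3 = 2
2 = 2·1 + 0, so a_4 = 2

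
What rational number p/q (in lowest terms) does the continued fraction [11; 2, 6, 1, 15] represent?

2729/238

Compute successive convergents:
a_0 = 11: 11/1
a_1 = 2: 23/2
a_2 = 6: 149/13
a_3 = 1: 172/15
a_4 = 15: 2729/238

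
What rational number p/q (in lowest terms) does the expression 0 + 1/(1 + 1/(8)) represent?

a_0 = 0: 0/1
a_1 = 1: 1/1
a_2 = 8: 8/9

8/9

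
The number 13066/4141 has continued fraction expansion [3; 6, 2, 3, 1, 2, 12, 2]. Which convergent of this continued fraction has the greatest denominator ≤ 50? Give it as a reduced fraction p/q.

List convergents until the denominator exceeds the bound:
a_0 = 3: 3/1  (≤ bound)
a_1 = 6: 19/6  (≤ bound)
a_2 = 2: 41/13  (≤ bound)
a_3 = 3: 142/45  (≤ bound)
a_4 = 1: 183/58  (> 50, stop)

142/45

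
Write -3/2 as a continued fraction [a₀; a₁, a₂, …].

-3 ÷ 2 → quotient -2, remainder 1
2 ÷ 1 → quotient 2, remainder 0

[-2; 2]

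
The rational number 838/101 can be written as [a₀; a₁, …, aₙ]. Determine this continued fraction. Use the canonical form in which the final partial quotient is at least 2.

838 = 8·101 + 30, so a_0 = 8
101 = 3·30 + 11, so a_1 = 3
30 = 2·11 + 8, so a_2 = 2
11 = 1·8 + 3, so a_3 = 1
8 = 2·3 + 2, so a_4 = 2
3 = 1·2 + 1, so a_5 = 1
2 = 2·1 + 0, so a_6 = 2

[8; 3, 2, 1, 2, 1, 2]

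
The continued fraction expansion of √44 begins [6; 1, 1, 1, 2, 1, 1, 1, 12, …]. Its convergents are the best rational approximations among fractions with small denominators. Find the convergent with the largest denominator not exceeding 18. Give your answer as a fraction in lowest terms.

73/11

a_0 = 6: 6/1  (≤ bound)
a_1 = 1: 7/1  (≤ bound)
a_2 = 1: 13/2  (≤ bound)
a_3 = 1: 20/3  (≤ bound)
a_4 = 2: 53/8  (≤ bound)
a_5 = 1: 73/11  (≤ bound)
a_6 = 1: 126/19  (> 18, stop)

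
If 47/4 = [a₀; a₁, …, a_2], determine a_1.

1

47 ÷ 4 → quotient 11, remainder 3
4 ÷ 3 → quotient 1, remainder 1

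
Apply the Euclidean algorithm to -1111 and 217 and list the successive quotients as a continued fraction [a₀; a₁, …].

⌊-1111/217⌋ = -6, remainder 191
⌊217/191⌋ = 1, remainder 26
⌊191/26⌋ = 7, remainder 9
⌊26/9⌋ = 2, remainder 8
⌊9/8⌋ = 1, remainder 1
⌊8/1⌋ = 8, remainder 0

[-6; 1, 7, 2, 1, 8]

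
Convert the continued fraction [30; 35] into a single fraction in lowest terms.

Build up convergents one term at a time:
a_0 = 30: 30/1
a_1 = 35: 1051/35

1051/35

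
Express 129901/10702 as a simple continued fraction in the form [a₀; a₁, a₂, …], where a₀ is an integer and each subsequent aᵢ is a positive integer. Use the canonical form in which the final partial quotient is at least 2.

[12; 7, 4, 14, 1, 1, 12]

129901 ÷ 10702 → quotient 12, remainder 1477
10702 ÷ 1477 → quotient 7, remainder 363
1477 ÷ 363 → quotient 4, remainder 25
363 ÷ 25 → quotient 14, remainder 13
25 ÷ 13 → quotient 1, remainder 12
13 ÷ 12 → quotient 1, remainder 1
12 ÷ 1 → quotient 12, remainder 0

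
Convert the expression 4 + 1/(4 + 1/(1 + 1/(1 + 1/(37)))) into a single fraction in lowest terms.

1427/338

a_0 = 4: 4/1
a_1 = 4: 17/4
a_2 = 1: 21/5
a_3 = 1: 38/9
a_4 = 37: 1427/338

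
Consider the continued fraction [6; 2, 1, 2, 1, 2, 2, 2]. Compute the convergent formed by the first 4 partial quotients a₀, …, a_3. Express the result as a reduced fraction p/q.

51/8

a_0 = 6: 6/1
a_1 = 2: 13/2
a_2 = 1: 19/3
a_3 = 2: 51/8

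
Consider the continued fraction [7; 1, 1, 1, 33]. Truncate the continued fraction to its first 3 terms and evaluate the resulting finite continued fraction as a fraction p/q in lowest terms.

Build up convergents one term at a time:
a_0 = 7: 7/1
a_1 = 1: 8/1
a_2 = 1: 15/2

15/2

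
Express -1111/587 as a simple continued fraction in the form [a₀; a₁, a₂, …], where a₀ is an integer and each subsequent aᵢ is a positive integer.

[-2; 9, 3, 6, 1, 2]

Run the Euclidean algorithm, recording each quotient:
⌊-1111/587⌋ = -2, remainder 63
⌊587/63⌋ = 9, remainder 20
⌊63/20⌋ = 3, remainder 3
⌊20/3⌋ = 6, remainder 2
⌊3/2⌋ = 1, remainder 1
⌊2/1⌋ = 2, remainder 0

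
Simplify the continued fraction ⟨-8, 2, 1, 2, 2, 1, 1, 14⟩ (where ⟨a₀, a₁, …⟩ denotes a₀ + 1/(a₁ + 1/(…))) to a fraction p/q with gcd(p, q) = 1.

a_0 = -8: -8/1
a_1 = 2: -15/2
a_2 = 1: -23/3
a_3 = 2: -61/8
a_4 = 2: -145/19
a_5 = 1: -206/27
a_6 = 1: -351/46
a_7 = 14: -5120/671

-5120/671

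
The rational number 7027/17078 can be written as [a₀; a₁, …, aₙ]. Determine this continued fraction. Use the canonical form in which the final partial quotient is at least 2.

7027 = 0·17078 + 7027, so a_0 = 0
17078 = 2·7027 + 3024, so a_1 = 2
7027 = 2·3024 + 979, so a_2 = 2
3024 = 3·979 + 87, so a_3 = 3
979 = 11·87 + 22, so a_4 = 11
87 = 3·22 + 21, so a_5 = 3
22 = 1·21 + 1, so a_6 = 1
21 = 21·1 + 0, so a_7 = 21

[0; 2, 2, 3, 11, 3, 1, 21]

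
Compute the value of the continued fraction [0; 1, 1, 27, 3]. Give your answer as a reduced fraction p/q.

85/167

Collapse the nested fraction from the inside out:
Start with 3.
27 + 1/(3/1) = 27 + 1/3 = 82/3
1 + 1/(82/3) = 1 + 3/82 = 85/82
1 + 1/(85/82) = 1 + 82/85 = 167/85
0 + 1/(167/85) = 0 + 85/167 = 85/167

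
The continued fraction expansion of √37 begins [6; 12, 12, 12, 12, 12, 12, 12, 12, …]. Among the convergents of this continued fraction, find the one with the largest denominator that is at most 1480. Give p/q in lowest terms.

List convergents until the denominator exceeds the bound:
a_0 = 6: 6/1  (≤ bound)
a_1 = 12: 73/12  (≤ bound)
a_2 = 12: 882/145  (≤ bound)
a_3 = 12: 10657/1752  (> 1480, stop)

882/145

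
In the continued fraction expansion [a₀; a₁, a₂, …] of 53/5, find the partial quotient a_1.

1

53 = 10·5 + 3, so a_0 = 10
5 = 1·3 + 2, so a_1 = 1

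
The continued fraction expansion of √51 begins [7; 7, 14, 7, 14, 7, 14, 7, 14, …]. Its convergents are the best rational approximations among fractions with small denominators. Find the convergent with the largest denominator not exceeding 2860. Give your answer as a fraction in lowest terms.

a_0 = 7: 7/1  (≤ bound)
a_1 = 7: 50/7  (≤ bound)
a_2 = 14: 707/99  (≤ bound)
a_3 = 7: 4999/700  (≤ bound)
a_4 = 14: 70693/9899  (> 2860, stop)

4999/700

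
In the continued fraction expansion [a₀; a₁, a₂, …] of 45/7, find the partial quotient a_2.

⌊45/7⌋ = 6, remainder 3
⌊7/3⌋ = 2, remainder 1
⌊3/1⌋ = 3, remainder 0

3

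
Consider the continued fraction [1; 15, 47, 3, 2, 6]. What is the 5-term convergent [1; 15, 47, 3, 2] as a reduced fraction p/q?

Work from the innermost term outward:
Start with 2.
3 + 1/(2/1) = 3 + 1/2 = 7/2
47 + 1/(7/2) = 47 + 2/7 = 331/7
15 + 1/(331/7) = 15 + 7/331 = 4972/331
1 + 1/(4972/331) = 1 + 331/4972 = 5303/4972

5303/4972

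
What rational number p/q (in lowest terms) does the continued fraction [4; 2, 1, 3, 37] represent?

Compute successive convergents:
a_0 = 4: 4/1
a_1 = 2: 9/2
a_2 = 1: 13/3
a_3 = 3: 48/11
a_4 = 37: 1789/410

1789/410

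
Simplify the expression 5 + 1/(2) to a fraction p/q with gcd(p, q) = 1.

11/2

Collapse the nested fraction from the inside out:
Start with 2.
5 + 1/(2/1) = 5 + 1/2 = 11/2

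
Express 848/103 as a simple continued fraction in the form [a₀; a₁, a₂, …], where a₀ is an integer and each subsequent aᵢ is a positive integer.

[8; 4, 3, 2, 3]

Run the Euclidean algorithm, recording each quotient:
⌊848/103⌋ = 8, remainder 24
⌊103/24⌋ = 4, remainder 7
⌊24/7⌋ = 3, remainder 3
⌊7/3⌋ = 2, remainder 1
⌊3/1⌋ = 3, remainder 0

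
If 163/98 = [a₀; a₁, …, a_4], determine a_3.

Run the Euclidean algorithm, recording each quotient:
163 = 1·98 + 65, so a_0 = 1
98 = 1·65 + 33, so a_1 = 1
65 = 1·33 + 32, so a_2 = 1
33 = 1·32 + 1, so a_3 = 1

1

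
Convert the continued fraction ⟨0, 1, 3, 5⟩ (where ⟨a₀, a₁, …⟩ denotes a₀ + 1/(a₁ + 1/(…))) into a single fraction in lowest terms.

Start with 5.
3 + 1/(5/1) = 3 + 1/5 = 16/5
1 + 1/(16/5) = 1 + 5/16 = 21/16
0 + 1/(21/16) = 0 + 16/21 = 16/21

16/21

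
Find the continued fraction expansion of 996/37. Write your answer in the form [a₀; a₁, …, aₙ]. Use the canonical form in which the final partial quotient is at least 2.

[26; 1, 11, 3]

⌊996/37⌋ = 26, remainder 34
⌊37/34⌋ = 1, remainder 3
⌊34/3⌋ = 11, remainder 1
⌊3/1⌋ = 3, remainder 0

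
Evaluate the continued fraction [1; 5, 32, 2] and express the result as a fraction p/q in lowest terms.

a_0 = 1: 1/1
a_1 = 5: 6/5
a_2 = 32: 193/161
a_3 = 2: 392/327

392/327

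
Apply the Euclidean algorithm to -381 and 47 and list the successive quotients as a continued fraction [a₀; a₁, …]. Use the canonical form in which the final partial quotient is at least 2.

Run the Euclidean algorithm, recording each quotient:
-381 = -9·47 + 42, so a_0 = -9
47 = 1·42 + 5, so a_1 = 1
42 = 8·5 + 2, so a_2 = 8
5 = 2·2 + 1, so a_3 = 2
2 = 2·1 + 0, so a_4 = 2

[-9; 1, 8, 2, 2]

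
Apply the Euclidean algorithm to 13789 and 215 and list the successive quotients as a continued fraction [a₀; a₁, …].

13789 ÷ 215 → quotient 64, remainder 29
215 ÷ 29 → quotient 7, remainder 12
29 ÷ 12 → quotient 2, remainder 5
12 ÷ 5 → quotient 2, remainder 2
5 ÷ 2 → quotient 2, remainder 1
2 ÷ 1 → quotient 2, remainder 0

[64; 7, 2, 2, 2, 2]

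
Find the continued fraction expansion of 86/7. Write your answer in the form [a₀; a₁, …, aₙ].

[12; 3, 2]

Run the Euclidean algorithm, recording each quotient:
⌊86/7⌋ = 12, remainder 2
⌊7/2⌋ = 3, remainder 1
⌊2/1⌋ = 2, remainder 0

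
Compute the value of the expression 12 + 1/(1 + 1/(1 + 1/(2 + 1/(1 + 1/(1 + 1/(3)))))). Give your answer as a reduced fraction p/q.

Start with 3.
1 + 1/(3/1) = 1 + 1/3 = 4/3
1 + 1/(4/3) = 1 + 3/4 = 7/4
2 + 1/(7/4) = 2 + 4/7 = 18/7
1 + 1/(18/7) = 1 + 7/18 = 25/18
1 + 1/(25/18) = 1 + 18/25 = 43/25
12 + 1/(43/25) = 12 + 25/43 = 541/43

541/43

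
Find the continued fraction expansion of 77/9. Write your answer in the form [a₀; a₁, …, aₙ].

[8; 1, 1, 4]

77 = 8·9 + 5, so a_0 = 8
9 = 1·5 + 4, so a_1 = 1
5 = 1·4 + 1, so a_2 = 1
4 = 4·1 + 0, so a_3 = 4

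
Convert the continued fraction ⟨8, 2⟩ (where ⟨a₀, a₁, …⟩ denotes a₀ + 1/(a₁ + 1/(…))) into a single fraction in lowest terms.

17/2

Collapse the nested fraction from the inside out:
Start with 2.
8 + 1/(2/1) = 8 + 1/2 = 17/2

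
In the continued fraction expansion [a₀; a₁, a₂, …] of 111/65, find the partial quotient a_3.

2

Run the Euclidean algorithm, recording each quotient:
111 ÷ 65 → quotient 1, remainder 46
65 ÷ 46 → quotient 1, remainder 19
46 ÷ 19 → quotient 2, remainder 8
19 ÷ 8 → quotient 2, remainder 3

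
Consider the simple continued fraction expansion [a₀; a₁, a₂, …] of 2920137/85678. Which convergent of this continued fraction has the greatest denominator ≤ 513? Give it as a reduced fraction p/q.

4533/133

a_0 = 34: 34/1  (≤ bound)
a_1 = 12: 409/12  (≤ bound)
a_2 = 10: 4124/121  (≤ bound)
a_3 = 1: 4533/133  (≤ bound)
a_4 = 3: 17723/520  (> 513, stop)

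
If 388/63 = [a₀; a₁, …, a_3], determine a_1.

6

388 = 6·63 + 10, so a_0 = 6
63 = 6·10 + 3, so a_1 = 6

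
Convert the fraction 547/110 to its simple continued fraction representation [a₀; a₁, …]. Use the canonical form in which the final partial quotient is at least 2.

[4; 1, 35, 1, 2]

Repeatedly divide and take the remainder:
⌊547/110⌋ = 4, remainder 107
⌊110/107⌋ = 1, remainder 3
⌊107/3⌋ = 35, remainder 2
⌊3/2⌋ = 1, remainder 1
⌊2/1⌋ = 2, remainder 0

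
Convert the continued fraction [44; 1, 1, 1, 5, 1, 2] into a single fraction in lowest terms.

Use the convergent recurrence hₖ = aₖ·hₖ₋₁ + hₖ₋₂ (and likewise for the denominators kₖ):
a_0 = 44: 44/1
a_1 = 1: 45/1
a_2 = 1: 89/2
a_3 = 1: 134/3
a_4 = 5: 759/17
a_5 = 1: 893/20
a_6 = 2: 2545/57

2545/57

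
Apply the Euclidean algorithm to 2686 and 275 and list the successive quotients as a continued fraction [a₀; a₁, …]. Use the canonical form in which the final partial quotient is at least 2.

⌊2686/275⌋ = 9, remainder 211
⌊275/211⌋ = 1, remainder 64
⌊211/64⌋ = 3, remainder 19
⌊64/19⌋ = 3, remainder 7
⌊19/7⌋ = 2, remainder 5
⌊7/5⌋ = 1, remainder 2
⌊5/2⌋ = 2, remainder 1
⌊2/1⌋ = 2, remainder 0

[9; 1, 3, 3, 2, 1, 2, 2]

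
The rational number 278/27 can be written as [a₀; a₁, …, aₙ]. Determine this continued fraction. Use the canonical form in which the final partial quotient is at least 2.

278 ÷ 27 → quotient 10, remainder 8
27 ÷ 8 → quotient 3, remainder 3
8 ÷ 3 → quotient 2, remainder 2
3 ÷ 2 → quotient 1, remainder 1
2 ÷ 1 → quotient 2, remainder 0

[10; 3, 2, 1, 2]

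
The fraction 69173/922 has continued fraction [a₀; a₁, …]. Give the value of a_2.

11

69173 ÷ 922 → quotient 75, remainder 23
922 ÷ 23 → quotient 40, remainder 2
23 ÷ 2 → quotient 11, remainder 1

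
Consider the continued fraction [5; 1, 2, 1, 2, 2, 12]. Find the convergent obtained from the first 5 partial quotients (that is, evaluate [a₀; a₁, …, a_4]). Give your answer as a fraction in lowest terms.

Starting at the tail and folding back:
Start with 2.
1 + 1/(2/1) = 1 + 1/2 = 3/2
2 + 1/(3/2) = 2 + 2/3 = 8/3
1 + 1/(8/3) = 1 + 3/8 = 11/8
5 + 1/(11/8) = 5 + 8/11 = 63/11

63/11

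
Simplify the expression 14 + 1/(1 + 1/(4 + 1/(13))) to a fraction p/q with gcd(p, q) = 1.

Start with 13.
4 + 1/(13/1) = 4 + 1/13 = 53/13
1 + 1/(53/13) = 1 + 13/53 = 66/53
14 + 1/(66/53) = 14 + 53/66 = 977/66

977/66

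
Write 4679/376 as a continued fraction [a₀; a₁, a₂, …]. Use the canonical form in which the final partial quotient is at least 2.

Apply division with remainder until the remainder is 0:
4679 ÷ 376 → quotient 12, remainder 167
376 ÷ 167 → quotient 2, remainder 42
167 ÷ 42 → quotient 3, remainder 41
42 ÷ 41 → quotient 1, remainder 1
41 ÷ 1 → quotient 41, remainder 0

[12; 2, 3, 1, 41]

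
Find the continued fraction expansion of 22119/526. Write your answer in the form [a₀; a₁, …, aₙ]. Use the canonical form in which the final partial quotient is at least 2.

[42; 19, 2, 13]

Run the Euclidean algorithm, recording each quotient:
22119 ÷ 526 → quotient 42, remainder 27
526 ÷ 27 → quotient 19, remainder 13
27 ÷ 13 → quotient 2, remainder 1
13 ÷ 1 → quotient 13, remainder 0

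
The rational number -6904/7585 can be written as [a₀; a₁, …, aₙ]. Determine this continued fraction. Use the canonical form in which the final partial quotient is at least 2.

[-1; 11, 7, 4, 11, 2]

-6904 = -1·7585 + 681, so a_0 = -1
7585 = 11·681 + 94, so a_1 = 11
681 = 7·94 + 23, so a_2 = 7
94 = 4·23 + 2, so a_3 = 4
23 = 11·2 + 1, so a_4 = 11
2 = 2·1 + 0, so a_5 = 2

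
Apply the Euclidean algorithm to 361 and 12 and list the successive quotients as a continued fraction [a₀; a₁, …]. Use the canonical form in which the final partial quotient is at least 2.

[30; 12]

Apply division with remainder until the remainder is 0:
361 = 30·12 + 1, so a_0 = 30
12 = 12·1 + 0, so a_1 = 12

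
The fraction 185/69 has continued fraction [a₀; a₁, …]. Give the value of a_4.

⌊185/69⌋ = 2, remainder 47
⌊69/47⌋ = 1, remainder 22
⌊47/22⌋ = 2, remainder 3
⌊22/3⌋ = 7, remainder 1
⌊3/1⌋ = 3, remainder 0

3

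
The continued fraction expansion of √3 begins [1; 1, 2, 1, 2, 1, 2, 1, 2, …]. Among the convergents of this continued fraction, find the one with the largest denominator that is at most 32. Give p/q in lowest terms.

a_0 = 1: 1/1  (≤ bound)
a_1 = 1: 2/1  (≤ bound)
a_2 = 2: 5/3  (≤ bound)
a_3 = 1: 7/4  (≤ bound)
a_4 = 2: 19/11  (≤ bound)
a_5 = 1: 26/15  (≤ bound)
a_6 = 2: 71/41  (> 32, stop)

26/15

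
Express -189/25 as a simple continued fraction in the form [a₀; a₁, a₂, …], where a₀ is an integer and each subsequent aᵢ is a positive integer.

[-8; 2, 3, 1, 2]

Repeatedly divide and take the remainder:
⌊-189/25⌋ = -8, remainder 11
⌊25/11⌋ = 2, remainder 3
⌊11/3⌋ = 3, remainder 2
⌊3/2⌋ = 1, remainder 1
⌊2/1⌋ = 2, remainder 0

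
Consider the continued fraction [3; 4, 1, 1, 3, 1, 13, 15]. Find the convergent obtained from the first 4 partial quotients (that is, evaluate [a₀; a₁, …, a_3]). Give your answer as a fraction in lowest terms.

a_0 = 3: 3/1
a_1 = 4: 13/4
a_2 = 1: 16/5
a_3 = 1: 29/9

29/9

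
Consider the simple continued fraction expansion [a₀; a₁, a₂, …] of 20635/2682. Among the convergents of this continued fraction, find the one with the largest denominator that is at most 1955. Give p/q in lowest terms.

377/49

a_0 = 7: 7/1  (≤ bound)
a_1 = 1: 8/1  (≤ bound)
a_2 = 2: 23/3  (≤ bound)
a_3 = 3: 77/10  (≤ bound)
a_4 = 1: 100/13  (≤ bound)
a_5 = 2: 277/36  (≤ bound)
a_6 = 1: 377/49  (≤ bound)
a_7 = 54: 20635/2682  (> 1955, stop)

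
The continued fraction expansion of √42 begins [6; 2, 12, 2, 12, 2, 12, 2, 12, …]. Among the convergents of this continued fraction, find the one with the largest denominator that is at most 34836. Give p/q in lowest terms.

109194/16849

List convergents until the denominator exceeds the bound:
a_0 = 6: 6/1  (≤ bound)
a_1 = 2: 13/2  (≤ bound)
a_2 = 12: 162/25  (≤ bound)
a_3 = 2: 337/52  (≤ bound)
a_4 = 12: 4206/649  (≤ bound)
a_5 = 2: 8749/1350  (≤ bound)
a_6 = 12: 109194/16849  (≤ bound)
a_7 = 2: 227137/35048  (> 34836, stop)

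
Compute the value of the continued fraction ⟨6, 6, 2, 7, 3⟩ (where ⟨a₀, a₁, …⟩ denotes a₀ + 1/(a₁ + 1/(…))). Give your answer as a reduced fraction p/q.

1871/304

Compute successive convergents:
a_0 = 6: 6/1
a_1 = 6: 37/6
a_2 = 2: 80/13
a_3 = 7: 597/97
a_4 = 3: 1871/304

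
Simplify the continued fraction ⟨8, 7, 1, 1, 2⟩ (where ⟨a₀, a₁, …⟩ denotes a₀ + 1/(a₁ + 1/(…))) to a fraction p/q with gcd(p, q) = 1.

309/38

a_0 = 8: 8/1
a_1 = 7: 57/7
a_2 = 1: 65/8
a_3 = 1: 122/15
a_4 = 2: 309/38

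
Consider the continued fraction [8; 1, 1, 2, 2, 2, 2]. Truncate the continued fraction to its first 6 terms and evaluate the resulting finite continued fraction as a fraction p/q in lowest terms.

249/29

Start with 2.
2 + 1/(2/1) = 2 + 1/2 = 5/2
2 + 1/(5/2) = 2 + 2/5 = 12/5
1 + 1/(12/5) = 1 + 5/12 = 17/12
1 + 1/(17/12) = 1 + 12/17 = 29/17
8 + 1/(29/17) = 8 + 17/29 = 249/29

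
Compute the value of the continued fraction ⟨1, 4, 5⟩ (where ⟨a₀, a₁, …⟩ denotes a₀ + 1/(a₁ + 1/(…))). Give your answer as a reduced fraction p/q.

Start with 5.
4 + 1/(5/1) = 4 + 1/5 = 21/5
1 + 1/(21/5) = 1 + 5/21 = 26/21

26/21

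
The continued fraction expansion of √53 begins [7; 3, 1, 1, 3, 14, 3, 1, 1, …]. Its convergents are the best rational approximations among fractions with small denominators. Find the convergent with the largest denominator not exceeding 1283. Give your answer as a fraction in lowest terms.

7979/1096

List convergents until the denominator exceeds the bound:
a_0 = 7: 7/1  (≤ bound)
a_1 = 3: 22/3  (≤ bound)
a_2 = 1: 29/4  (≤ bound)
a_3 = 1: 51/7  (≤ bound)
a_4 = 3: 182/25  (≤ bound)
a_5 = 14: 2599/357  (≤ bound)
a_6 = 3: 7979/1096  (≤ bound)
a_7 = 1: 10578/1453  (> 1283, stop)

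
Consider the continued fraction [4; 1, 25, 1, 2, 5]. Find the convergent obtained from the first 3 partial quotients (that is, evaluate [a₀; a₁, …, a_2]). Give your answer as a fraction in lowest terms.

a_0 = 4: 4/1
a_1 = 1: 5/1
a_2 = 25: 129/26

129/26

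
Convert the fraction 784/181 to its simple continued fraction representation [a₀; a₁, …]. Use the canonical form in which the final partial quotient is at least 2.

[4; 3, 60]

⌊784/181⌋ = 4, remainder 60
⌊181/60⌋ = 3, remainder 1
⌊60/1⌋ = 60, remainder 0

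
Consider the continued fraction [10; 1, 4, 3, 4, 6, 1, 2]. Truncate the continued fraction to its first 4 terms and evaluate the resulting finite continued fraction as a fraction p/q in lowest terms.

173/16

Collapse the nested fraction from the inside out:
Start with 3.
4 + 1/(3/1) = 4 + 1/3 = 13/3
1 + 1/(13/3) = 1 + 3/13 = 16/13
10 + 1/(16/13) = 10 + 13/16 = 173/16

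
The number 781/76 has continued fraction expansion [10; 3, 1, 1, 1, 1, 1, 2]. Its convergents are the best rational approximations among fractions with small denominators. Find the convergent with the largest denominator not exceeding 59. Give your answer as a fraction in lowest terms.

298/29

a_0 = 10: 10/1  (≤ bound)
a_1 = 3: 31/3  (≤ bound)
a_2 = 1: 41/4  (≤ bound)
a_3 = 1: 72/7  (≤ bound)
a_4 = 1: 113/11  (≤ bound)
a_5 = 1: 185/18  (≤ bound)
a_6 = 1: 298/29  (≤ bound)
a_7 = 2: 781/76  (> 59, stop)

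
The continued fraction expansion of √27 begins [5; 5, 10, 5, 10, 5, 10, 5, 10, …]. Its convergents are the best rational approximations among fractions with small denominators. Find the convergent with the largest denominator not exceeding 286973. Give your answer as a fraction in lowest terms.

716035/137801

a_0 = 5: 5/1  (≤ bound)
a_1 = 5: 26/5  (≤ bound)
a_2 = 10: 265/51  (≤ bound)
a_3 = 5: 1351/260  (≤ bound)
a_4 = 10: 13775/2651  (≤ bound)
a_5 = 5: 70226/13515  (≤ bound)
a_6 = 10: 716035/137801  (≤ bound)
a_7 = 5: 3650401/702520  (> 286973, stop)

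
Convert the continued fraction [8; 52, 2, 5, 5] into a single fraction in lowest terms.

23977/2990

Collapse the nested fraction from the inside out:
Start with 5.
5 + 1/(5/1) = 5 + 1/5 = 26/5
2 + 1/(26/5) = 2 + 5/26 = 57/26
52 + 1/(57/26) = 52 + 26/57 = 2990/57
8 + 1/(2990/57) = 8 + 57/2990 = 23977/2990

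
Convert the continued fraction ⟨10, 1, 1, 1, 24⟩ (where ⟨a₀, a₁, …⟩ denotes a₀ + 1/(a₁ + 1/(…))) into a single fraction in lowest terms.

789/74

Use the convergent recurrence hₖ = aₖ·hₖ₋₁ + hₖ₋₂ (and likewise for the denominators kₖ):
a_0 = 10: 10/1
a_1 = 1: 11/1
a_2 = 1: 21/2
a_3 = 1: 32/3
a_4 = 24: 789/74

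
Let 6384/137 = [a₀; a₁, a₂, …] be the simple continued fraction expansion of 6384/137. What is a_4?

Apply division with remainder until the remainder is 0:
6384 = 46·137 + 82, so a_0 = 46
137 = 1·82 + 55, so a_1 = 1
82 = 1·55 + 27, so a_2 = 1
55 = 2·27 + 1, so a_3 = 2
27 = 27·1 + 0, so a_4 = 27

27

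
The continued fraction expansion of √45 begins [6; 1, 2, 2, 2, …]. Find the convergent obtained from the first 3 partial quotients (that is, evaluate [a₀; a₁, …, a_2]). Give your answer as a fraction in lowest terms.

Compute successive convergents:
a_0 = 6: 6/1
a_1 = 1: 7/1
a_2 = 2: 20/3

20/3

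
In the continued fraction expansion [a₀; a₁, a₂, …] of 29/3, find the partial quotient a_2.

⌊29/3⌋ = 9, remainder 2
⌊3/2⌋ = 1, remainder 1
⌊2/1⌋ = 2, remainder 0

2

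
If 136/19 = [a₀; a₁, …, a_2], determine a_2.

3

136 = 7·19 + 3, so a_0 = 7
19 = 6·3 + 1, so a_1 = 6
3 = 3·1 + 0, so a_2 = 3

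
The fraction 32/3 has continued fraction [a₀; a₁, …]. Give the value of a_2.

32 = 10·3 + 2, so a_0 = 10
3 = 1·2 + 1, so a_1 = 1
2 = 2·1 + 0, so a_2 = 2

2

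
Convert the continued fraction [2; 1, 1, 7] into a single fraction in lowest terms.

38/15

Start with 7.
1 + 1/(7/1) = 1 + 1/7 = 8/7
1 + 1/(8/7) = 1 + 7/8 = 15/8
2 + 1/(15/8) = 2 + 8/15 = 38/15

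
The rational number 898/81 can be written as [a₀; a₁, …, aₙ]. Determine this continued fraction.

[11; 11, 1, 1, 3]

Apply division with remainder until the remainder is 0:
898 = 11·81 + 7, so a_0 = 11
81 = 11·7 + 4, so a_1 = 11
7 = 1·4 + 3, so a_2 = 1
4 = 1·3 + 1, so a_3 = 1
3 = 3·1 + 0, so a_4 = 3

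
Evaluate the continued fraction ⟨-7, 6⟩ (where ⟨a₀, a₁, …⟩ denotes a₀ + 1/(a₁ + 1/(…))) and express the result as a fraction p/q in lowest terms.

-41/6

Starting at the tail and folding back:
Start with 6.
-7 + 1/(6/1) = -7 + 1/6 = -41/6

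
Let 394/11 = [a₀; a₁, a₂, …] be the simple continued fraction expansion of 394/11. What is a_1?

1

394 ÷ 11 → quotient 35, remainder 9
11 ÷ 9 → quotient 1, remainder 2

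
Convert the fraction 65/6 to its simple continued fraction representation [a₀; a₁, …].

65 ÷ 6 → quotient 10, remainder 5
6 ÷ 5 → quotient 1, remainder 1
5 ÷ 1 → quotient 5, remainder 0

[10; 1, 5]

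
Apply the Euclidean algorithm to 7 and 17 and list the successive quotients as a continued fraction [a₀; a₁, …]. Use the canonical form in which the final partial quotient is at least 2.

7 = 0·17 + 7, so a_0 = 0
17 = 2·7 + 3, so a_1 = 2
7 = 2·3 + 1, so a_2 = 2
3 = 3·1 + 0, so a_3 = 3

[0; 2, 2, 3]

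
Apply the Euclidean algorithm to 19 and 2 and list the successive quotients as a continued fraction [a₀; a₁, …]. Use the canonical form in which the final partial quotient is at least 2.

19 ÷ 2 → quotient 9, remainder 1
2 ÷ 1 → quotient 2, remainder 0

[9; 2]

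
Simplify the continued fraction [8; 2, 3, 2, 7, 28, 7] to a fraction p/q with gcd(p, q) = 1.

a_0 = 8: 8/1
a_1 = 2: 17/2
a_2 = 3: 59/7
a_3 = 2: 135/16
a_4 = 7: 1004/119
a_5 = 28: 28247/3348
a_6 = 7: 198733/23555

198733/23555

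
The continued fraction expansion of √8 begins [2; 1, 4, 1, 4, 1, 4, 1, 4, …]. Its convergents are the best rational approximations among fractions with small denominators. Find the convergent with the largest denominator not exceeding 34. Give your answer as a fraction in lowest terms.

82/29

a_0 = 2: 2/1  (≤ bound)
a_1 = 1: 3/1  (≤ bound)
a_2 = 4: 14/5  (≤ bound)
a_3 = 1: 17/6  (≤ bound)
a_4 = 4: 82/29  (≤ bound)
a_5 = 1: 99/35  (> 34, stop)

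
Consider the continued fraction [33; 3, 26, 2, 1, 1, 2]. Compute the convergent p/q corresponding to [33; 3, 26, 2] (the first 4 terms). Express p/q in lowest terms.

Start with 2.
26 + 1/(2/1) = 26 + 1/2 = 53/2
3 + 1/(53/2) = 3 + 2/53 = 161/53
33 + 1/(161/53) = 33 + 53/161 = 5366/161

5366/161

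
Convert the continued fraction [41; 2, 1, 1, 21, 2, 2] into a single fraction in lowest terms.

a_0 = 41: 41/1
a_1 = 2: 83/2
a_2 = 1: 124/3
a_3 = 1: 207/5
a_4 = 21: 4471/108
a_5 = 2: 9149/221
a_6 = 2: 22769/550

22769/550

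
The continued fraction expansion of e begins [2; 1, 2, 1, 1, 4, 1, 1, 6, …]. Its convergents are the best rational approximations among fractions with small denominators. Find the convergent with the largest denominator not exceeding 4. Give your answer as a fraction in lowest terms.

11/4

List convergents until the denominator exceeds the bound:
a_0 = 2: 2/1  (≤ bound)
a_1 = 1: 3/1  (≤ bound)
a_2 = 2: 8/3  (≤ bound)
a_3 = 1: 11/4  (≤ bound)
a_4 = 1: 19/7  (> 4, stop)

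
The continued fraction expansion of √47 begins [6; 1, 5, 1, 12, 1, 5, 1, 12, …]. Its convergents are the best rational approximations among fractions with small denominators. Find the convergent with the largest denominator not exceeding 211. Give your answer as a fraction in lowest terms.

List convergents until the denominator exceeds the bound:
a_0 = 6: 6/1  (≤ bound)
a_1 = 1: 7/1  (≤ bound)
a_2 = 5: 41/6  (≤ bound)
a_3 = 1: 48/7  (≤ bound)
a_4 = 12: 617/90  (≤ bound)
a_5 = 1: 665/97  (≤ bound)
a_6 = 5: 3942/575  (> 211, stop)

665/97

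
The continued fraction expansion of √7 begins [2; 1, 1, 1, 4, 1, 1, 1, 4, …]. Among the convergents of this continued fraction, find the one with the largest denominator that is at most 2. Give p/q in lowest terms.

5/2

a_0 = 2: 2/1  (≤ bound)
a_1 = 1: 3/1  (≤ bound)
a_2 = 1: 5/2  (≤ bound)
a_3 = 1: 8/3  (> 2, stop)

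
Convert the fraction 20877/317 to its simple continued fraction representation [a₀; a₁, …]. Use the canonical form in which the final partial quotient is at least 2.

[65; 1, 6, 22, 2]

Apply division with remainder until the remainder is 0:
20877 = 65·317 + 272, so a_0 = 65
317 = 1·272 + 45, so a_1 = 1
272 = 6·45 + 2, so a_2 = 6
45 = 22·2 + 1, so a_3 = 22
2 = 2·1 + 0, so a_4 = 2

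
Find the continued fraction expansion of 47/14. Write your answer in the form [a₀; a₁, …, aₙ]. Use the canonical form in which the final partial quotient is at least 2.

47 = 3·14 + 5, so a_0 = 3
14 = 2·5 + 4, so a_1 = 2
5 = 1·4 + 1, so a_2 = 1
4 = 4·1 + 0, so a_3 = 4

[3; 2, 1, 4]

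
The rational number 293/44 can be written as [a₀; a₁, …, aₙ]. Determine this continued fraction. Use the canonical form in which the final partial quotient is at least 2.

[6; 1, 1, 1, 14]

⌊293/44⌋ = 6, remainder 29
⌊44/29⌋ = 1, remainder 15
⌊29/15⌋ = 1, remainder 14
⌊15/14⌋ = 1, remainder 1
⌊14/1⌋ = 14, remainder 0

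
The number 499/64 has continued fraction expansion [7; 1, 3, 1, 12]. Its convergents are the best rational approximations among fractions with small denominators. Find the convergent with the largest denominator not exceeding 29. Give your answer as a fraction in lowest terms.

a_0 = 7: 7/1  (≤ bound)
a_1 = 1: 8/1  (≤ bound)
a_2 = 3: 31/4  (≤ bound)
a_3 = 1: 39/5  (≤ bound)
a_4 = 12: 499/64  (> 29, stop)

39/5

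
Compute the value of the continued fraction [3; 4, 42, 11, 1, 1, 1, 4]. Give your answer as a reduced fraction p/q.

89669/27603

Work from the innermost term outward:
Start with 4.
1 + 1/(4/1) = 1 + 1/4 = 5/4
1 + 1/(5/4) = 1 + 4/5 = 9/5
1 + 1/(9/5) = 1 + 5/9 = 14/9
11 + 1/(14/9) = 11 + 9/14 = 163/14
42 + 1/(163/14) = 42 + 14/163 = 6860/163
4 + 1/(6860/163) = 4 + 163/6860 = 27603/6860
3 + 1/(27603/6860) = 3 + 6860/27603 = 89669/27603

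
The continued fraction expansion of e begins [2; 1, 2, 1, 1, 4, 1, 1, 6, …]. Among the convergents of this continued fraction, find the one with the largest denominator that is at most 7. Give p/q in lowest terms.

a_0 = 2: 2/1  (≤ bound)
a_1 = 1: 3/1  (≤ bound)
a_2 = 2: 8/3  (≤ bound)
a_3 = 1: 11/4  (≤ bound)
a_4 = 1: 19/7  (≤ bound)
a_5 = 4: 87/32  (> 7, stop)

19/7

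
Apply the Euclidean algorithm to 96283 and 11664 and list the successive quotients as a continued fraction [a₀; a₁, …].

[8; 3, 1, 12, 1, 1, 54, 2]

96283 = 8·11664 + 2971, so a_0 = 8
11664 = 3·2971 + 2751, so a_1 = 3
2971 = 1·2751 + 220, so a_2 = 1
2751 = 12·220 + 111, so a_3 = 12
220 = 1·111 + 109, so a_4 = 1
111 = 1·109 + 2, so a_5 = 1
109 = 54·2 + 1, so a_6 = 54
2 = 2·1 + 0, so a_7 = 2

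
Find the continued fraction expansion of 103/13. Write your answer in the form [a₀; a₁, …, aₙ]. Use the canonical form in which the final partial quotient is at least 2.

Repeatedly divide and take the remainder:
103 = 7·13 + 12, so a_0 = 7
13 = 1·12 + 1, so a_1 = 1
12 = 12·1 + 0, so a_2 = 12

[7; 1, 12]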